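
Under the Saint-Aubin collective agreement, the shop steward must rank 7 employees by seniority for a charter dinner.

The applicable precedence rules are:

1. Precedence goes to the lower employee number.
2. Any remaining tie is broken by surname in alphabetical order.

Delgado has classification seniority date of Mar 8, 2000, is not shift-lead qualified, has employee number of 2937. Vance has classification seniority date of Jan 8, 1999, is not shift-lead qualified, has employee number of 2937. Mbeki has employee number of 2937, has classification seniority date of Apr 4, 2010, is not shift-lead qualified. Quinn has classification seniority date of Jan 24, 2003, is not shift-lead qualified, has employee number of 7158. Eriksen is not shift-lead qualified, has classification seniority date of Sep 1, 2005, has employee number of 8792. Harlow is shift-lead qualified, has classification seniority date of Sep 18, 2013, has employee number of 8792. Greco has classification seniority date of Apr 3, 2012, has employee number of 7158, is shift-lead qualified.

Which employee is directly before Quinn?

Greco

By employee number (lower first): Delgado, Mbeki and Vance (each 2937); then Greco and Quinn (both 7158); then Eriksen and Harlow (both 8792).
Among Delgado, Mbeki and Vance, alphabetically by surname: Delgado before Mbeki before Vance.
Among Greco and Quinn, alphabetically by surname: Greco before Quinn.
Among Eriksen and Harlow, alphabetically by surname: Eriksen before Harlow.
Order: Delgado, Mbeki, Vance, Greco, Quinn, Eriksen, Harlow.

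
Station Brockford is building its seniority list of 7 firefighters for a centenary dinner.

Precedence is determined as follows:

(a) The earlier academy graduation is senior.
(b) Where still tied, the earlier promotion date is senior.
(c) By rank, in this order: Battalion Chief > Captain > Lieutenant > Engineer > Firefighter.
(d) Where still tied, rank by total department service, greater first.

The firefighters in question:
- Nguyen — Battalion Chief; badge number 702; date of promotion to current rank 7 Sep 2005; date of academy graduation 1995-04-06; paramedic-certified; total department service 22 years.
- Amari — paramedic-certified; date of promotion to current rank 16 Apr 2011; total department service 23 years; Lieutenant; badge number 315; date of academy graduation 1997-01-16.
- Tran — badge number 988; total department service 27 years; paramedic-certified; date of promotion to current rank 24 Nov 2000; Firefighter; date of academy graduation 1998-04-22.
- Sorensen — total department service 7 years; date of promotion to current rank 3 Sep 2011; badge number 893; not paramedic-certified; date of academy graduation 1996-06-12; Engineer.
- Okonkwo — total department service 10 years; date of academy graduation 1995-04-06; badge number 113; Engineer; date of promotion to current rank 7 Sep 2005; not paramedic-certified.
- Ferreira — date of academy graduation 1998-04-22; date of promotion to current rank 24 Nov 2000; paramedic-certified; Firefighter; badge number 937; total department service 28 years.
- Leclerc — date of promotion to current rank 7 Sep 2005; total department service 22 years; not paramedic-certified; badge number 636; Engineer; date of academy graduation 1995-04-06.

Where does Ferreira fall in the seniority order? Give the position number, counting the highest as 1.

6

By date of academy graduation (earlier first): Nguyen, Leclerc and Okonkwo (each 1995-04-06); then Sorensen (1996-06-12); then Amari (1997-01-16); then Ferreira and Tran (both 1998-04-22).
Nguyen, Leclerc and Okonkwo all have date of promotion to current rank 7 Sep 2005, so the next rule applies.
Among Nguyen, Leclerc and Okonkwo, by rank: Nguyen (Battalion Chief) before Leclerc and Okonkwo (Engineer).
Among Leclerc and Okonkwo, by total department service (higher first): Leclerc (22 years) before Okonkwo (10 years).
Ferreira and Tran both have date of promotion to current rank 24 Nov 2000, so the next rule applies.
Ferreira and Tran are each Firefighter, so the next rule applies.
Among Ferreira and Tran, by total department service (higher first): Ferreira (28 years) before Tran (27 years).
Order: Nguyen, Leclerc, Okonkwo, Sorensen, Amari, Ferreira, Tran. So position 6.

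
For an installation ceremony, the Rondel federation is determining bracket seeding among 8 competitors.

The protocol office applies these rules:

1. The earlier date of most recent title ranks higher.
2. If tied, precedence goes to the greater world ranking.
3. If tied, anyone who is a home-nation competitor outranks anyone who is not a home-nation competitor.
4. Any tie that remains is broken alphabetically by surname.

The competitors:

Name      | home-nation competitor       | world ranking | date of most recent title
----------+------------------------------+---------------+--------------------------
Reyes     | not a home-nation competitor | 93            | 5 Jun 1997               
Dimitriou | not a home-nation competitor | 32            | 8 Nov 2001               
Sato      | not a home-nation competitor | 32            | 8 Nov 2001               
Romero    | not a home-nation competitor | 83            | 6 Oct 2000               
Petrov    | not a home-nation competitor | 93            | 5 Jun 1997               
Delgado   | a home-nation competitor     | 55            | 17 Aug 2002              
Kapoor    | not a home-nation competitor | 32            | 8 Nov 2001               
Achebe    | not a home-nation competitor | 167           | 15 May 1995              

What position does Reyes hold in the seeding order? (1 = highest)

3

By date of most recent title (earlier first): Achebe (15 May 1995); then Petrov and Reyes (both 5 Jun 1997); then Romero (6 Oct 2000); then Dimitriou, Kapoor and Sato (each 8 Nov 2001); then Delgado (17 Aug 2002).
Petrov and Reyes both have world ranking 93, so the next rule applies.
Petrov and Reyes are each not a home-nation competitor, so the next rule applies.
Among Petrov and Reyes, alphabetically by surname: Petrov before Reyes.
Dimitriou, Kapoor and Sato all have world ranking 32, so the next rule applies.
Dimitriou, Kapoor and Sato are each not a home-nation competitor, so the next rule applies.
Among Dimitriou, Kapoor and Sato, alphabetically by surname: Dimitriou before Kapoor before Sato.
Order: Achebe, Petrov, Reyes, Romero, Dimitriou, Kapoor, Sato, Delgado. So position 3.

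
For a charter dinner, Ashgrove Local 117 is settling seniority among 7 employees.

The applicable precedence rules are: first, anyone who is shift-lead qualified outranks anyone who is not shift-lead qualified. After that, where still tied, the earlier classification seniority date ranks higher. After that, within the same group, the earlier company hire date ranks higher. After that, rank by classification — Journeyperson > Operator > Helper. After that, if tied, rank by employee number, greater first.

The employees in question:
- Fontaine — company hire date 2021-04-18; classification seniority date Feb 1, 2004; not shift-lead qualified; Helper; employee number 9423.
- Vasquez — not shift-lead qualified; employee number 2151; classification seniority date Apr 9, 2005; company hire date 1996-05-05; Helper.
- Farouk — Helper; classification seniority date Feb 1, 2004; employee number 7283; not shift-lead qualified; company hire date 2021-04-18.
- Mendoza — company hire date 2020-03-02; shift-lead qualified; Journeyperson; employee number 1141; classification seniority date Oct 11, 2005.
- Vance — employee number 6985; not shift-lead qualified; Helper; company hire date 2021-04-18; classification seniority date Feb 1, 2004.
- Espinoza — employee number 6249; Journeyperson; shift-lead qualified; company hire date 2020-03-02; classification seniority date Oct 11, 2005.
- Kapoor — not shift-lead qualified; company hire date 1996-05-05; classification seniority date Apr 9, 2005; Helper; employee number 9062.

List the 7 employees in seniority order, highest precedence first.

Espinoza, Mendoza, Fontaine, Farouk, Vance, Kapoor, Vasquez

By the first rule: Espinoza and Mendoza (both shift-lead qualified); then Fontaine, Farouk, Vance, Kapoor and Vasquez (each not shift-lead qualified).
Espinoza and Mendoza both have classification seniority date Oct 11, 2005, so the next rule applies.
Espinoza and Mendoza both have company hire date 2020-03-02, so the next rule applies.
Espinoza and Mendoza are each Journeyperson, so the next rule applies.
Among Espinoza and Mendoza, by employee number (higher first): Espinoza (6249) before Mendoza (1141).
Among Fontaine, Farouk, Vance, Kapoor and Vasquez, by classification seniority date (earlier first): Fontaine, Farouk and Vance (Feb 1, 2004) before Kapoor and Vasquez (Apr 9, 2005).
Fontaine, Farouk and Vance all have company hire date 2021-04-18, so the next rule applies.
Fontaine, Farouk and Vance are each Helper, so the next rule applies.
Among Fontaine, Farouk and Vance, by employee number (higher first): Fontaine (9423) before Farouk (7283) before Vance (6985).
Kapoor and Vasquez both have company hire date 1996-05-05, so the next rule applies.
Kapoor and Vasquez are each Helper, so the next rule applies.
Among Kapoor and Vasquez, by employee number (higher first): Kapoor (9062) before Vasquez (2151).
Full order: Espinoza, Mendoza, Fontaine, Farouk, Vance, Kapoor, Vasquez.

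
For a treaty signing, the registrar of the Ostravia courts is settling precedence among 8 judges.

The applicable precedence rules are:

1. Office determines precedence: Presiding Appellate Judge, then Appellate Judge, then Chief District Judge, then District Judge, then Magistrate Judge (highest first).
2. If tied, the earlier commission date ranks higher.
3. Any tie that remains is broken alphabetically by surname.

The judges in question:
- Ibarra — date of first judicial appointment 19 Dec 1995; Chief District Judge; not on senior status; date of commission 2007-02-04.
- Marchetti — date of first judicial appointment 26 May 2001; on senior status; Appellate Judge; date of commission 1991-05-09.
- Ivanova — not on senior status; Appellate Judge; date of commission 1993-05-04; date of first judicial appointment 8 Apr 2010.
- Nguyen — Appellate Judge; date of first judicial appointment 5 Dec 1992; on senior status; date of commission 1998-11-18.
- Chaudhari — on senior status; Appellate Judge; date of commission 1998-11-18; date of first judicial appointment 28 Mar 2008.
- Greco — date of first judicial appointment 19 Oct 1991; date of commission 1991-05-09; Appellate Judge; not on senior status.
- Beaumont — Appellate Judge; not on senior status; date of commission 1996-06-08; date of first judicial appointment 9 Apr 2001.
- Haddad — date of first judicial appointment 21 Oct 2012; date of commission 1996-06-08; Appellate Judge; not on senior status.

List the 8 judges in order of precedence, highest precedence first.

By office: Greco, Marchetti, Ivanova, Beaumont, Haddad, Chaudhari and Nguyen (Appellate Judge); then Ibarra (Chief District Judge).
Among Greco, Marchetti, Ivanova, Beaumont, Haddad, Chaudhari and Nguyen, by date of commission (earlier first): Greco and Marchetti (1991-05-09) before Ivanova (1993-05-04) before Beaumont and Haddad (1996-06-08) before Chaudhari and Nguyen (1998-11-18).
Among Greco and Marchetti, alphabetically by surname: Greco before Marchetti.
Among Beaumont and Haddad, alphabetically by surname: Beaumont before Haddad.
Among Chaudhari and Nguyen, alphabetically by surname: Chaudhari before Nguyen.
Full order: Greco, Marchetti, Ivanova, Beaumont, Haddad, Chaudhari, Nguyen, Ibarra.

Greco, Marchetti, Ivanova, Beaumont, Haddad, Chaudhari, Nguyen, Ibarra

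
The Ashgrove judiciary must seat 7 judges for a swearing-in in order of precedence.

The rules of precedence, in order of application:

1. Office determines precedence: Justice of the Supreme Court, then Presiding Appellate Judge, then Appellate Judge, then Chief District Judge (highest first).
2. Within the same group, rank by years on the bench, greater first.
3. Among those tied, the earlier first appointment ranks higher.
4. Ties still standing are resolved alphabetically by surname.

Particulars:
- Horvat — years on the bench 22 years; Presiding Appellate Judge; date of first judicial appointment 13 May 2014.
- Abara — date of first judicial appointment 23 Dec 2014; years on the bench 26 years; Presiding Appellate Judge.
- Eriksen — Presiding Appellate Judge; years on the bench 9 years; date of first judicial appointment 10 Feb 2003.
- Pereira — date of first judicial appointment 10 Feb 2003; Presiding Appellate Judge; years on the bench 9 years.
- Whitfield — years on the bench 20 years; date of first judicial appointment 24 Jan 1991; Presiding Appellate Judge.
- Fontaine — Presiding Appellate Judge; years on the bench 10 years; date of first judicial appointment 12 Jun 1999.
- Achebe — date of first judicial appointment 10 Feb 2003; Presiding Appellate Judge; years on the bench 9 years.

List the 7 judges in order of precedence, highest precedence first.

Abara, Horvat, Whitfield, Fontaine, Achebe, Eriksen, Pereira

By office: Abara, Horvat, Whitfield, Fontaine, Achebe, Eriksen and Pereira (Presiding Appellate Judge).
Among Abara, Horvat, Whitfield, Fontaine, Achebe, Eriksen and Pereira, by years on the bench (higher first): Abara (26 years) before Horvat (22 years) before Whitfield (20 years) before Fontaine (10 years) before Achebe, Eriksen and Pereira (9 years).
Achebe, Eriksen and Pereira all have date of first judicial appointment 10 Feb 2003, so the next rule applies.
Among Achebe, Eriksen and Pereira, alphabetically by surname: Achebe before Eriksen before Pereira.
Full order: Abara, Horvat, Whitfield, Fontaine, Achebe, Eriksen, Pereira.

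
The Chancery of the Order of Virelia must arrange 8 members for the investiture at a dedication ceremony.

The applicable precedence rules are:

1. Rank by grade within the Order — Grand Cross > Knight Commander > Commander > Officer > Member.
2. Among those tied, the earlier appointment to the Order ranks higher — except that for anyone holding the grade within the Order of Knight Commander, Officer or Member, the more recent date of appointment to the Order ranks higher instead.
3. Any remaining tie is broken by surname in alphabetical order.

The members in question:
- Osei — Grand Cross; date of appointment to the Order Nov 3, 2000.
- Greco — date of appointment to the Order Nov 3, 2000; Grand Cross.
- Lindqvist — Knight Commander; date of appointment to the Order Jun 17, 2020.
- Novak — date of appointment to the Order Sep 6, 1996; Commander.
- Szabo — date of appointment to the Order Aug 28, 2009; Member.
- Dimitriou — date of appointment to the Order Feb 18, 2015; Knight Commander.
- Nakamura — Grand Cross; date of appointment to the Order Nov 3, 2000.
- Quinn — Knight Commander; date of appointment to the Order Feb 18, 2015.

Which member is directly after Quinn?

Novak

By grade within the Order: Greco, Nakamura and Osei (Grand Cross); then Lindqvist, Dimitriou and Quinn (Knight Commander); then Novak (Commander); then Szabo (Member).
Greco, Nakamura and Osei all have date of appointment to the Order Nov 3, 2000, so the next rule applies.
Among Greco, Nakamura and Osei, alphabetically by surname: Greco before Nakamura before Osei.
Among Lindqvist, Dimitriou and Quinn, by date of appointment to the Order (later first) (reversed rule for this group): Lindqvist (Jun 17, 2020) before Dimitriou and Quinn (Feb 18, 2015).
Among Dimitriou and Quinn, alphabetically by surname: Dimitriou before Quinn.
Order: Greco, Nakamura, Osei, Lindqvist, Dimitriou, Quinn, Novak, Szabo.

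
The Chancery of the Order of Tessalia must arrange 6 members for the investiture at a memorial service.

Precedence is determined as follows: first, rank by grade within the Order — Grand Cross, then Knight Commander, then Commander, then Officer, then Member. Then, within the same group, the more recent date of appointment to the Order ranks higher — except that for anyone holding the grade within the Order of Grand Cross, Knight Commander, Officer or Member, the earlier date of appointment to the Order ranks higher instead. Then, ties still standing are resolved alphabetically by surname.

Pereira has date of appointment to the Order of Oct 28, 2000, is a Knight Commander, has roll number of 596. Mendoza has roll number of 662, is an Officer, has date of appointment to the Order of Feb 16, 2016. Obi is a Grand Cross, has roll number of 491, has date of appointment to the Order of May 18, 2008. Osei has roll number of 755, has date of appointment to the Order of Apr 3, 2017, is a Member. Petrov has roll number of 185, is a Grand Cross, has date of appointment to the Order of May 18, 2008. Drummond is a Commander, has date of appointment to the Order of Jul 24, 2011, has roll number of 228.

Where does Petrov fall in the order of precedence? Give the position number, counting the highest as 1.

By grade within the Order: Obi and Petrov (Grand Cross); then Pereira (Knight Commander); then Drummond (Commander); then Mendoza (Officer); then Osei (Member).
Obi and Petrov both have date of appointment to the Order May 18, 2008, so the next rule applies.
Among Obi and Petrov, alphabetically by surname: Obi before Petrov.
Order: Obi, Petrov, Pereira, Drummond, Mendoza, Osei. So position 2.

2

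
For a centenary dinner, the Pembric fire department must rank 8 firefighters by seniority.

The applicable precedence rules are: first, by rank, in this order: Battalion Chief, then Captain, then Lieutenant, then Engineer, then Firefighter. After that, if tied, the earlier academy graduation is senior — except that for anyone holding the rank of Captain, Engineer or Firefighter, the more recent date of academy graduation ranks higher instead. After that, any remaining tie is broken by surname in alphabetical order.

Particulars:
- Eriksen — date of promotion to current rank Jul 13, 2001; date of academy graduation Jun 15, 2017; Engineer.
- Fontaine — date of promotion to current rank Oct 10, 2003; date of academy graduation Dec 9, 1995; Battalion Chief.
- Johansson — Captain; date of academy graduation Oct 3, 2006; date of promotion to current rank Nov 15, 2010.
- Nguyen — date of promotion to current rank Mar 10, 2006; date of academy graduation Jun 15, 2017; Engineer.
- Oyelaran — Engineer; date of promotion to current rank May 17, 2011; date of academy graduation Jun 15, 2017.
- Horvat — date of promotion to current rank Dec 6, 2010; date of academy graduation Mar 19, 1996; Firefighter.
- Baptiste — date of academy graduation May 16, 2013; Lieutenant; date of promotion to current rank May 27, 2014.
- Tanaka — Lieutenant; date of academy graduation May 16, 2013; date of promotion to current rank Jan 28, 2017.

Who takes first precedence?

By rank: Fontaine (Battalion Chief); then Johansson (Captain); then Baptiste and Tanaka (Lieutenant); then Eriksen, Nguyen and Oyelaran (Engineer); then Horvat (Firefighter).
Baptiste and Tanaka both have date of academy graduation May 16, 2013, so the next rule applies.
Among Baptiste and Tanaka, alphabetically by surname: Baptiste before Tanaka.
Eriksen, Nguyen and Oyelaran all have date of academy graduation Jun 15, 2017, so the next rule applies.
Among Eriksen, Nguyen and Oyelaran, alphabetically by surname: Eriksen before Nguyen before Oyelaran.
Order: Fontaine, Johansson, Baptiste, Tanaka, Eriksen, Nguyen, Oyelaran, Horvat.

Fontaine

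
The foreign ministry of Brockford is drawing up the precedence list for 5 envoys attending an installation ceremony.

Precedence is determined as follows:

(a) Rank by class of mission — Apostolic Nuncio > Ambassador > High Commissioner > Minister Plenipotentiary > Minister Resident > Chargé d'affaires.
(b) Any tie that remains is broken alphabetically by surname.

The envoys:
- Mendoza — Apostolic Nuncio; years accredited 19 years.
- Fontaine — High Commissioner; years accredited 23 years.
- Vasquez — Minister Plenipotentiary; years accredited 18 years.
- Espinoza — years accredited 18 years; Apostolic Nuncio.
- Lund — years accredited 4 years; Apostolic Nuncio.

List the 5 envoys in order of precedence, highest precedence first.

Espinoza, Lund, Mendoza, Fontaine, Vasquez

By class of mission: Espinoza, Lund and Mendoza (Apostolic Nuncio); then Fontaine (High Commissioner); then Vasquez (Minister Plenipotentiary).
Among Espinoza, Lund and Mendoza, alphabetically by surname: Espinoza before Lund before Mendoza.
Full order: Espinoza, Lund, Mendoza, Fontaine, Vasquez.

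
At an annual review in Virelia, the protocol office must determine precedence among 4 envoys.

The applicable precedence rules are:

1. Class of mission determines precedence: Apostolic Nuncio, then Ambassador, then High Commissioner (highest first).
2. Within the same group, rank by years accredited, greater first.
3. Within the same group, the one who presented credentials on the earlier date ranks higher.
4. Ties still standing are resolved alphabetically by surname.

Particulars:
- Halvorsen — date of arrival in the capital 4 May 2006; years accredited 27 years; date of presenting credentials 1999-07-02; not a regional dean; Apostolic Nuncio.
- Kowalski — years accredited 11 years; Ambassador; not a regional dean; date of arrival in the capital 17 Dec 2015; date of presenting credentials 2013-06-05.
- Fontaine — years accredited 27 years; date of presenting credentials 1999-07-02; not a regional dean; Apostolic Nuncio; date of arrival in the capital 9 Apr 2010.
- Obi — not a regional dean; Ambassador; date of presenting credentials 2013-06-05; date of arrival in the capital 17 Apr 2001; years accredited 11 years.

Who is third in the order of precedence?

By class of mission: Fontaine and Halvorsen (Apostolic Nuncio); then Kowalski and Obi (Ambassador).
Fontaine and Halvorsen both have years accredited 27 years, so the next rule applies.
Fontaine and Halvorsen both have date of presenting credentials 1999-07-02, so the next rule applies.
Among Fontaine and Halvorsen, alphabetically by surname: Fontaine before Halvorsen.
Kowalski and Obi both have years accredited 11 years, so the next rule applies.
Kowalski and Obi both have date of presenting credentials 2013-06-05, so the next rule applies.
Among Kowalski and Obi, alphabetically by surname: Kowalski before Obi.
Order: Fontaine, Halvorsen, Kowalski, Obi.

Kowalski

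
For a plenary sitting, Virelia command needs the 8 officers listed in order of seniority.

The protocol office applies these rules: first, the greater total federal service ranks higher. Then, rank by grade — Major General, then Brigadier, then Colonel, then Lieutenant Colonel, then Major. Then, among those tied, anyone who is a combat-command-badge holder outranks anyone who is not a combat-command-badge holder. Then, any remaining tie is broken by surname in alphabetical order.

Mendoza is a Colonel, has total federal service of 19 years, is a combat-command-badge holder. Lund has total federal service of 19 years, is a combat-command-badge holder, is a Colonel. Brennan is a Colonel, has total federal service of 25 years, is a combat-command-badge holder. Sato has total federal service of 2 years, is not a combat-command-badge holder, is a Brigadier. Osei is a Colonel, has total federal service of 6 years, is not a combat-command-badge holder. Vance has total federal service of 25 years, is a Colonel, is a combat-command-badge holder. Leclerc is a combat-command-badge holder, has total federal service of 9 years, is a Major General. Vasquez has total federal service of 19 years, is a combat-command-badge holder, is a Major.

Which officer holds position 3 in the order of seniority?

By total federal service (higher first): Brennan and Vance (both 25 years); then Lund, Mendoza and Vasquez (each 19 years); then Leclerc (9 years); then Osei (6 years); then Sato (2 years).
Brennan and Vance are each Colonel, so the next rule applies.
Brennan and Vance are each a combat-command-badge holder, so the next rule applies.
Among Brennan and Vance, alphabetically by surname: Brennan before Vance.
Among Lund, Mendoza and Vasquez, by grade: Lund and Mendoza (Colonel) before Vasquez (Major).
Lund and Mendoza are each a combat-command-badge holder, so the next rule applies.
Among Lund and Mendoza, alphabetically by surname: Lund before Mendoza.
Order: Brennan, Vance, Lund, Mendoza, Vasquez, Leclerc, Osei, Sato.

Lund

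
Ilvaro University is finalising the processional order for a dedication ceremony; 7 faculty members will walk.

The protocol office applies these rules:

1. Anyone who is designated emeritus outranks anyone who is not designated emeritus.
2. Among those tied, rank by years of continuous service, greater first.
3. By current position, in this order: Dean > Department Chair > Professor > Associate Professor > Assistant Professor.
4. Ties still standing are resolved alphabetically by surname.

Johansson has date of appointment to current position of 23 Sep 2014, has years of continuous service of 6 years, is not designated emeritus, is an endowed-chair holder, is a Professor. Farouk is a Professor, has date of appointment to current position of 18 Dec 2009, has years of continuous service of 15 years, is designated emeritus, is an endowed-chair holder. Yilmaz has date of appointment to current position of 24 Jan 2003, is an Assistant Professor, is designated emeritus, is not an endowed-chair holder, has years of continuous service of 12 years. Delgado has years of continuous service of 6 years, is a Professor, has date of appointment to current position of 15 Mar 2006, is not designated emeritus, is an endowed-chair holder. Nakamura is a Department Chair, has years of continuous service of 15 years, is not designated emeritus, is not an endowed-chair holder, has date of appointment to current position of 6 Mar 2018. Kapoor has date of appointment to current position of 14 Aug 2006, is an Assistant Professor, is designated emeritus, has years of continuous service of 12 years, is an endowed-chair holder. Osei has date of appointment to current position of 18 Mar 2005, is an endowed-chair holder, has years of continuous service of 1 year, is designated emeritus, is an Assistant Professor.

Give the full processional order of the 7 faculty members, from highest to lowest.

Farouk, Kapoor, Yilmaz, Osei, Nakamura, Delgado, Johansson

By the first rule: Farouk, Kapoor, Yilmaz and Osei (each designated emeritus); then Nakamura, Delgado and Johansson (each not designated emeritus).
Among Farouk, Kapoor, Yilmaz and Osei, by years of continuous service (higher first): Farouk (15 years) before Kapoor and Yilmaz (12 years) before Osei (1 year).
Kapoor and Yilmaz are each Assistant Professor, so the next rule applies.
Among Kapoor and Yilmaz, alphabetically by surname: Kapoor before Yilmaz.
Among Nakamura, Delgado and Johansson, by years of continuous service (higher first): Nakamura (15 years) before Delgado and Johansson (6 years).
Delgado and Johansson are each Professor, so the next rule applies.
Among Delgado and Johansson, alphabetically by surname: Delgado before Johansson.
Full order: Farouk, Kapoor, Yilmaz, Osei, Nakamura, Delgado, Johansson.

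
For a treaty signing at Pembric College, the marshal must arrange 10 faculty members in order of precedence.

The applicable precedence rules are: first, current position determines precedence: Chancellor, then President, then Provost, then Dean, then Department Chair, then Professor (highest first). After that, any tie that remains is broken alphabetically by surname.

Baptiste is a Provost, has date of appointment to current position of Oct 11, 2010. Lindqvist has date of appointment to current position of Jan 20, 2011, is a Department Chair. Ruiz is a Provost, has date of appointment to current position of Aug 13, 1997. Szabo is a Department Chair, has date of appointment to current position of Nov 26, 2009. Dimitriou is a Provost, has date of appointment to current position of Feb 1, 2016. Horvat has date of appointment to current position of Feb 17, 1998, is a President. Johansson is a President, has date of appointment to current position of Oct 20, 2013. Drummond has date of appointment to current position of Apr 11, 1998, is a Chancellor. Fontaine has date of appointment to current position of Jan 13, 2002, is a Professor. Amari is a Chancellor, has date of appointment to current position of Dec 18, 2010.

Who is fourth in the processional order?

Johansson

By current position: Amari and Drummond (Chancellor); then Horvat and Johansson (President); then Baptiste, Dimitriou and Ruiz (Provost); then Lindqvist and Szabo (Department Chair); then Fontaine (Professor).
Among Amari and Drummond, alphabetically by surname: Amari before Drummond.
Among Horvat and Johansson, alphabetically by surname: Horvat before Johansson.
Among Baptiste, Dimitriou and Ruiz, alphabetically by surname: Baptiste before Dimitriou before Ruiz.
Among Lindqvist and Szabo, alphabetically by surname: Lindqvist before Szabo.
Order: Amari, Drummond, Horvat, Johansson, Baptiste, Dimitriou, Ruiz, Lindqvist, Szabo, Fontaine.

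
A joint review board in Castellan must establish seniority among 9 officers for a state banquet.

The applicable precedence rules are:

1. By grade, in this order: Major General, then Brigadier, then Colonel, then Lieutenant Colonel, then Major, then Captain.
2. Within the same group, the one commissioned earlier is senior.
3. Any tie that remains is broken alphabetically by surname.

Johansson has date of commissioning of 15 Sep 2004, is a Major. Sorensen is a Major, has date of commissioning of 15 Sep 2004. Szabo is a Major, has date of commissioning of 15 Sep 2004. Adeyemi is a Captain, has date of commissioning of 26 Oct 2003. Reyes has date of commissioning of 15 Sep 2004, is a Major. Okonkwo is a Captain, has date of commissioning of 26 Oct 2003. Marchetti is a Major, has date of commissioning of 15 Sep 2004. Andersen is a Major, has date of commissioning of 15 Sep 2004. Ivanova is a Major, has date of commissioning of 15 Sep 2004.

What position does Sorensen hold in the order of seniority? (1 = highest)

6

By grade: Andersen, Ivanova, Johansson, Marchetti, Reyes, Sorensen and Szabo (Major); then Adeyemi and Okonkwo (Captain).
Andersen, Ivanova, Johansson, Marchetti, Reyes, Sorensen and Szabo all have date of commissioning 15 Sep 2004, so the next rule applies.
Among Andersen, Ivanova, Johansson, Marchetti, Reyes, Sorensen and Szabo, alphabetically by surname: Andersen before Ivanova before Johansson before Marchetti before Reyes before Sorensen before Szabo.
Adeyemi and Okonkwo both have date of commissioning 26 Oct 2003, so the next rule applies.
Among Adeyemi and Okonkwo, alphabetically by surname: Adeyemi before Okonkwo.
Order: Andersen, Ivanova, Johansson, Marchetti, Reyes, Sorensen, Szabo, Adeyemi, Okonkwo. So position 6.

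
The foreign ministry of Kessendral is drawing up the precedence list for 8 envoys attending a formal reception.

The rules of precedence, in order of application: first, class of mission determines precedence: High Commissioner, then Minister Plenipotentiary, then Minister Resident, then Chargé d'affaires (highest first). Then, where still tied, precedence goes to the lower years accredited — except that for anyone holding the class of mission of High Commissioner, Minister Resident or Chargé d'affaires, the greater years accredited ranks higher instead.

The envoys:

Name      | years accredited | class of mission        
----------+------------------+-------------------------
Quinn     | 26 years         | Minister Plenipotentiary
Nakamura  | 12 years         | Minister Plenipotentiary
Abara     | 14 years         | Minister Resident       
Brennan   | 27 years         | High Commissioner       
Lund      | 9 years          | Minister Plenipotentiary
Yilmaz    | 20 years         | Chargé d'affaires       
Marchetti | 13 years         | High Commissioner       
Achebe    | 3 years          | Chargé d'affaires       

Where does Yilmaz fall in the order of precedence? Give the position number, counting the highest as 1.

7

By class of mission: Brennan and Marchetti (High Commissioner); then Lund, Nakamura and Quinn (Minister Plenipotentiary); then Abara (Minister Resident); then Yilmaz and Achebe (Chargé d'affaires).
Among Brennan and Marchetti, by years accredited (higher first) (reversed rule for this group): Brennan (27 years) before Marchetti (13 years).
Among Lund, Nakamura and Quinn, by years accredited (lower first): Lund (9 years) before Nakamura (12 years) before Quinn (26 years).
Among Yilmaz and Achebe, by years accredited (higher first) (reversed rule for this group): Yilmaz (20 years) before Achebe (3 years).
Order: Brennan, Marchetti, Lund, Nakamura, Quinn, Abara, Yilmaz, Achebe. So position 7.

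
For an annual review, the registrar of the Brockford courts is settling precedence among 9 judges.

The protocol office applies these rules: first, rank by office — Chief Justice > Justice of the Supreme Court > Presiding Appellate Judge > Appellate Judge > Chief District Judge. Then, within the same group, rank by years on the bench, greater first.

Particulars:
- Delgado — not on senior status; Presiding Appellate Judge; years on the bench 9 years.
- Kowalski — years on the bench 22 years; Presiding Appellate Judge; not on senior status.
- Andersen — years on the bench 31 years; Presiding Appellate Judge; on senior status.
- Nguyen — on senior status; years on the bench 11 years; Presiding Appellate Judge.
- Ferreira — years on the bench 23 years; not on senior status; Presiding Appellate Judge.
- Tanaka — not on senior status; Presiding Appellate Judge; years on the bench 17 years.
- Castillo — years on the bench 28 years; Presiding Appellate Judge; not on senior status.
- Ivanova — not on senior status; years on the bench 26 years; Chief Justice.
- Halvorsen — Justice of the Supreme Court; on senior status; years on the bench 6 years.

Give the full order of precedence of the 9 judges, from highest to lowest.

Ivanova, Halvorsen, Andersen, Castillo, Ferreira, Kowalski, Tanaka, Nguyen, Delgado

By office: Ivanova (Chief Justice); then Halvorsen (Justice of the Supreme Court); then Andersen, Castillo, Ferreira, Kowalski, Tanaka, Nguyen and Delgado (Presiding Appellate Judge).
Among Andersen, Castillo, Ferreira, Kowalski, Tanaka, Nguyen and Delgado, by years on the bench (higher first): Andersen (31 years) before Castillo (28 years) before Ferreira (23 years) before Kowalski (22 years) before Tanaka (17 years) before Nguyen (11 years) before Delgado (9 years).
Full order: Ivanova, Halvorsen, Andersen, Castillo, Ferreira, Kowalski, Tanaka, Nguyen, Delgado.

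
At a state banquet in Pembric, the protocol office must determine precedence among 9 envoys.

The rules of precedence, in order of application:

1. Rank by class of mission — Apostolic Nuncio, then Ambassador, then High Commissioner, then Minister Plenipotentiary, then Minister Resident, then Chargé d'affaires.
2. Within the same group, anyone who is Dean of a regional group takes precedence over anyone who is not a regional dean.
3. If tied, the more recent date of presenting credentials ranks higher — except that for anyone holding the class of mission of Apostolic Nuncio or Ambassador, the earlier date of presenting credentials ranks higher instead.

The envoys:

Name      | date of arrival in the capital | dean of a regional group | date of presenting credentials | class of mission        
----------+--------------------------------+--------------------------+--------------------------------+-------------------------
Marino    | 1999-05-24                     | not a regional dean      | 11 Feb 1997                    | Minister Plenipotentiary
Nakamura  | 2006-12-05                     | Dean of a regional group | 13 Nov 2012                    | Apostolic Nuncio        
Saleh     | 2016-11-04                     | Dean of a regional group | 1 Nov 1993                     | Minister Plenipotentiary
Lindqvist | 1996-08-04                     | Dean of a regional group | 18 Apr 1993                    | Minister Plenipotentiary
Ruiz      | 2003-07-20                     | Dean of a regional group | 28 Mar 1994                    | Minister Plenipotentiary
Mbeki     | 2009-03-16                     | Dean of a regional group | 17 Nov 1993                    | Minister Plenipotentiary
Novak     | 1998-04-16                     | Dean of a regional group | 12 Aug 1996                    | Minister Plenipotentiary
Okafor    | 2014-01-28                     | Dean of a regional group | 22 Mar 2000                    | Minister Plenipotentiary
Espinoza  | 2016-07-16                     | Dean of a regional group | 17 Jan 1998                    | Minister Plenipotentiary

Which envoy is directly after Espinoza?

By class of mission: Nakamura (Apostolic Nuncio); then Okafor, Espinoza, Novak, Ruiz, Mbeki, Saleh, Lindqvist and Marino (Minister Plenipotentiary).
Among Okafor, Espinoza, Novak, Ruiz, Mbeki, Saleh, Lindqvist and Marino, Dean of a regional group before not a regional dean: Okafor, Espinoza, Novak, Ruiz, Mbeki, Saleh and Lindqvist (Dean of a regional group) before Marino (not a regional dean).
Among Okafor, Espinoza, Novak, Ruiz, Mbeki, Saleh and Lindqvist, by date of presenting credentials (later first): Okafor (22 Mar 2000) before Espinoza (17 Jan 1998) before Novak (12 Aug 1996) before Ruiz (28 Mar 1994) before Mbeki (17 Nov 1993) before Saleh (1 Nov 1993) before Lindqvist (18 Apr 1993).
Order: Nakamura, Okafor, Espinoza, Novak, Ruiz, Mbeki, Saleh, Lindqvist, Marino.

Novak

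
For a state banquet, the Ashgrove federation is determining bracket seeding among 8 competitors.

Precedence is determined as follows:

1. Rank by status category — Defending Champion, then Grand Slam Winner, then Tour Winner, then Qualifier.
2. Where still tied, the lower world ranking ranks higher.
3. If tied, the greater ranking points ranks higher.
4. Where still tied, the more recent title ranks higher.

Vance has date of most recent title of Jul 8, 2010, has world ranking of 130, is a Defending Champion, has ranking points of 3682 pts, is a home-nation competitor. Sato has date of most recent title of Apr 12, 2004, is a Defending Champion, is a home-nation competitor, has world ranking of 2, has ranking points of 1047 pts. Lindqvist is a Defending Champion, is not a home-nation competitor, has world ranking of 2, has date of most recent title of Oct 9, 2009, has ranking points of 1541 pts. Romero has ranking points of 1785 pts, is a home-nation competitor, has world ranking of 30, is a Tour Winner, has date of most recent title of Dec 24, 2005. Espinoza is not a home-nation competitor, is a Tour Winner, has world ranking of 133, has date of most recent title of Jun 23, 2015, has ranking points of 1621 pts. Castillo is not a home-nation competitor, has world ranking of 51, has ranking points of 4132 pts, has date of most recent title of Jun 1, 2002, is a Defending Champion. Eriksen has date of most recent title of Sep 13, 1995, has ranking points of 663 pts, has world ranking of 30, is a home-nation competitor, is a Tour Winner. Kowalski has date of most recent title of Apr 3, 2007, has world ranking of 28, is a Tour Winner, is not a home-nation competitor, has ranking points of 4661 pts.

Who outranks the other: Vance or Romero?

By status category: Lindqvist, Sato, Castillo and Vance (Defending Champion); then Kowalski, Romero, Eriksen and Espinoza (Tour Winner).
Among Lindqvist, Sato, Castillo and Vance, by world ranking (lower first): Lindqvist and Sato (2) before Castillo (51) before Vance (130).
Among Lindqvist and Sato, by ranking points (higher first): Lindqvist (1541 pts) before Sato (1047 pts).
Among Kowalski, Romero, Eriksen and Espinoza, by world ranking (lower first): Kowalski (28) before Romero and Eriksen (30) before Espinoza (133).
Among Romero and Eriksen, by ranking points (higher first): Romero (1785 pts) before Eriksen (663 pts).
So Vance takes precedence.

Vance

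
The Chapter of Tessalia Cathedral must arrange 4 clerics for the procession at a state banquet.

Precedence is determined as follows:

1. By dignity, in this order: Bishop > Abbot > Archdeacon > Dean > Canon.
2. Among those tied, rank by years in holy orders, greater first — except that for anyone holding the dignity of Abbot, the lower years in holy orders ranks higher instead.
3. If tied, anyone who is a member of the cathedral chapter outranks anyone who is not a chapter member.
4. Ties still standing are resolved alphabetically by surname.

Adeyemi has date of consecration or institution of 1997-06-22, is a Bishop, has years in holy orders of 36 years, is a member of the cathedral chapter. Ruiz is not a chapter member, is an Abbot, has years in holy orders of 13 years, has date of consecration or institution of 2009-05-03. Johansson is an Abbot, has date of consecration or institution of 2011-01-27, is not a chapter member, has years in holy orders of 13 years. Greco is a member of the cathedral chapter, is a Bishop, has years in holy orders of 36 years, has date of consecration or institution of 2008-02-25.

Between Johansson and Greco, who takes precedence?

Greco

By dignity: Adeyemi and Greco (Bishop); then Johansson and Ruiz (Abbot).
Adeyemi and Greco both have years in holy orders 36 years, so the next rule applies.
Adeyemi and Greco are each a member of the cathedral chapter, so the next rule applies.
Among Adeyemi and Greco, alphabetically by surname: Adeyemi before Greco.
Johansson and Ruiz both have years in holy orders 13 years, so the next rule applies.
Johansson and Ruiz are each not a chapter member, so the next rule applies.
Among Johansson and Ruiz, alphabetically by surname: Johansson before Ruiz.
So Greco takes precedence.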